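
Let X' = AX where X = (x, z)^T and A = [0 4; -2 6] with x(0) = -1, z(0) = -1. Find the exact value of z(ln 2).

A = [[0,4],[-2,6]]; eigenvalues λ = 4, 2.
Eigenvectors: (1,1) for λ=4, (2,1) for λ=2.
From the initial condition, c_1 = -1, c_2 = 0.
z(ln 2) = (-1)(2^4)(1) + (0)(2^2)(1) = -16.

-16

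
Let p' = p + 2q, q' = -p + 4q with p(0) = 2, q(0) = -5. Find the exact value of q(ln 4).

A = [[1,2],[-1,4]]; eigenvalues λ = 3, 2.
Eigenvectors: (-1,-1) for λ=3, (2,1) for λ=2.
From the initial condition, c_1 = 12, c_2 = 7.
q(ln 4) = (12)(4^3)(-1) + (7)(4^2)(1) = -656.

-656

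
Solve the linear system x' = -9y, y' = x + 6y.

Coefficient matrix A = [[0, -9], [1, 6]].
Characteristic polynomial det(A - λI) = λ^2 - 6λ + 9 = 0.
Single eigenvalue λ = 3 with algebraic multiplicity 2.
Eigenvector v = (-3,1); generalized eigenvector w with (A-λI)w=v is (-2,1).
General solution: e^(3t)[K_1·v + K_2·(t·v + w)].

x(t) = -3K_1e^(3t) - 3K_2te^(3t) - 2K_2e^(3t), y(t) = K_1e^(3t) + K_2te^(3t) + K_2e^(3t)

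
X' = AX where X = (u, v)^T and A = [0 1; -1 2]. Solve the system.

Coefficient matrix A = [[0, 1], [-1, 2]].
Characteristic polynomial det(A - λI) = λ^2 - 2λ + 1 = 0.
Single eigenvalue λ = 1 with algebraic multiplicity 2.
Eigenvector v = (1,1); generalized eigenvector w with (A-λI)w=v is (-2,-1).
General solution: e^(t)[C_1·v + C_2·(t·v + w)].

u(t) = C_1e^(t) + C_2te^(t) - 2C_2e^(t), v(t) = C_1e^(t) + C_2te^(t) - C_2e^(t)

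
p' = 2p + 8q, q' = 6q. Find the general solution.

Coefficient matrix A = [[2, 8], [0, 6]].
Characteristic polynomial det(A - λI) = λ^2 - 8λ + 12 = 0.
Eigenvalues λ = 6, 2.
For λ=6: (A-λI) row 1 is [-4, 8], so an eigenvector is (2, 1).
For λ=2: (A-λI) row 1 is [0, 8], so an eigenvector is (-1, 0).
General solution: c_1e^(6t)(2,1) + c_2e^(2t)(-1,0).

p(t) = 2c_1e^(6t) - c_2e^(2t), q(t) = c_1e^(6t)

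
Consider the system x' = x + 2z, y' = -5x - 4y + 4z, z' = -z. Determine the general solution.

x(t) = -C_1e^(t) - C_3e^(-t), y(t) = C_1e^(t) + C_2e^(-4t) + 3C_3e^(-t), z(t) = C_3e^(-t)

Coefficient matrix A = [[1, 0, 2], [-5, -4, 4], [0, 0, -1]].
det(A - λI) = 0 gives eigenvalues λ = 1, -4, -1.
For λ=1: eigenvector (-1,1,0).
For λ=-4: eigenvector (0,1,0).
For λ=-1: eigenvector (-1,3,1).
General solution: C_1e^(t)(-1,1,0) + C_2e^(-4t)(0,1,0) + C_3e^(-t)(-1,3,1).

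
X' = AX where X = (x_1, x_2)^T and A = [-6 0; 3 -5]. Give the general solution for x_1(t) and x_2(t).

x_1(t) = -K_2e^(-6t), x_2(t) = K_1e^(-5t) + 3K_2e^(-6t)

Coefficient matrix A = [[-6, 0], [3, -5]].
Characteristic polynomial det(A - λI) = λ^2 + 11λ + 30 = 0.
Eigenvalues λ = -5, -6.
For λ=-5: (A-λI) row 1 is [-1, 0], so an eigenvector is (0, 1).
For λ=-6: (A-λI) row 2 is [3, 1], so an eigenvector is (-1, 3).
General solution: K_1e^(-5t)(0,1) + K_2e^(-6t)(-1,3).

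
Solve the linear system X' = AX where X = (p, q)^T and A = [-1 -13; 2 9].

Coefficient matrix A = [[-1, -13], [2, 9]].
Characteristic polynomial det(A - λI) = λ^2 - 8λ + 17 = 0.
Eigenvalues λ = 4 ± i (complex conjugate pair).
For λ=4+i: an eigenvector is (2,-1) - i(3,-1) = (2 - 3i, -1 + i).
A real fundamental pair from Re and Im of e^((4+i)t)v: X_1 = e^(4t)(cos(t)·(2,-1) + sin(t)·(3,-1)), X_2 = e^(4t)(sin(t)·(2,-1) - cos(t)·(3,-1)).
General solution: C_1X_1 + C_2X_2.

p(t) = 3C_1e^(4t)sin(t) + 2C_1e^(4t)cos(t) + 2C_2e^(4t)sin(t) - 3C_2e^(4t)cos(t), q(t) = -C_1e^(4t)sin(t) - C_1e^(4t)cos(t) - C_2e^(4t)sin(t) + C_2e^(4t)cos(t)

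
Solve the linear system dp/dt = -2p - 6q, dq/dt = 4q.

p(t) = C_1e^(-2t) + C_2e^(4t), q(t) = -C_2e^(4t)

Coefficient matrix A = [[-2, -6], [0, 4]].
Characteristic polynomial det(A - λI) = λ^2 - 2λ - 8 = 0.
Eigenvalues λ = -2, 4.
For λ=-2: (A-λI) row 1 is [0, -6], so an eigenvector is (1, 0).
For λ=4: (A-λI) row 1 is [-6, -6], so an eigenvector is (1, -1).
General solution: C_1e^(-2t)(1,0) + C_2e^(4t)(1,-1).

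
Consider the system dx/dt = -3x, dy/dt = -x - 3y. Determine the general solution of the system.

Coefficient matrix A = [[-3, 0], [-1, -3]].
Characteristic polynomial det(A - λI) = λ^2 + 6λ + 9 = 0.
Single eigenvalue λ = -3 with algebraic multiplicity 2.
Eigenvector v = (0,-1); generalized eigenvector w with (A-λI)w=v is (1,3).
General solution: e^(-3t)[C_1·v + C_2·(t·v + w)].

x(t) = C_2e^(-3t), y(t) = -C_1e^(-3t) - C_2te^(-3t) + 3C_2e^(-3t)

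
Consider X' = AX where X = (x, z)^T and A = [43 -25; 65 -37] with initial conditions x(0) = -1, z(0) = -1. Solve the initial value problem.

Coefficient matrix A = [[43, -25], [65, -37]].
Characteristic polynomial det(A - λI) = λ^2 - 6λ + 34 = 0.
Eigenvalues λ = 3 ± 5i (complex conjugate pair).
For λ=3+5i: an eigenvector is (1,2) - i(-2,-3) = (1 + 2i, 2 + 3i).
A real fundamental pair from Re and Im of e^((3+5i)t)v: X_1 = e^(3t)(cos(5t)·(1,2) + sin(5t)·(-2,-3)), X_2 = e^(3t)(sin(5t)·(1,2) - cos(5t)·(-2,-3)).
General solution: K_1X_1 + K_2X_2.
Applying x(0)=-1, z(0)=-1 gives K_1=1, K_2=-1.

x(t) = -3e^(3t)sin(5t) - e^(3t)cos(5t), z(t) = -5e^(3t)sin(5t) - e^(3t)cos(5t)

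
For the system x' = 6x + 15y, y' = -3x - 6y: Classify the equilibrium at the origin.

A = [[6,15],[-3,-6]]; det(A-λI) = λ^2 + 9.
λ = 0 ± 3i: zero real part.

center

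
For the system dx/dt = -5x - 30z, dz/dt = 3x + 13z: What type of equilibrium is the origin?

unstable spiral

A = [[-5,-30],[3,13]]; det(A-λI) = λ^2 - 8λ + 25.
λ = 4 ± 3i: positive real part.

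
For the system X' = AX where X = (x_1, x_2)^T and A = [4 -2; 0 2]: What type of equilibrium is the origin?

unstable node

A = [[4,-2],[0,2]]; det(A-λI) = λ^2 - 6λ + 8.
λ = 2, 4: both positive.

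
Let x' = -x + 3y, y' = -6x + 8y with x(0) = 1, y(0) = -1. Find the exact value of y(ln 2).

A = [[-1,3],[-6,8]]; eigenvalues λ = 5, 2.
Eigenvectors: (1,2) for λ=5, (-1,-1) for λ=2.
From the initial condition, c_1 = -2, c_2 = -3.
y(ln 2) = (-2)(2^5)(2) + (-3)(2^2)(-1) = -116.

-116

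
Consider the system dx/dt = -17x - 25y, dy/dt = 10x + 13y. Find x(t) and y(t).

x(t) = 2c_1e^(-2t)sin(5t) + c_1e^(-2t)cos(5t) + c_2e^(-2t)sin(5t) - 2c_2e^(-2t)cos(5t), y(t) = -c_1e^(-2t)sin(5t) - c_1e^(-2t)cos(5t) - c_2e^(-2t)sin(5t) + c_2e^(-2t)cos(5t)

Coefficient matrix A = [[-17, -25], [10, 13]].
Characteristic polynomial det(A - λI) = λ^2 + 4λ + 29 = 0.
Eigenvalues λ = -2 ± 5i (complex conjugate pair).
For λ=-2+5i: an eigenvector is (1,-1) - i(2,-1) = (1 - 2i, -1 + i).
A real fundamental pair from Re and Im of e^((-2+5i)t)v: X_1 = e^(-2t)(cos(5t)·(1,-1) + sin(5t)·(2,-1)), X_2 = e^(-2t)(sin(5t)·(1,-1) - cos(5t)·(2,-1)).
General solution: c_1X_1 + c_2X_2.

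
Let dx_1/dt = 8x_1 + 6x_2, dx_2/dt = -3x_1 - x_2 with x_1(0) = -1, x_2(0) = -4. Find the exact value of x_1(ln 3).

-2349

A = [[8,6],[-3,-1]]; eigenvalues λ = 5, 2.
Eigenvectors: (-2,1) for λ=5, (1,-1) for λ=2.
From the initial condition, c_1 = 5, c_2 = 9.
x_1(ln 3) = (5)(3^5)(-2) + (9)(3^2)(1) = -2349.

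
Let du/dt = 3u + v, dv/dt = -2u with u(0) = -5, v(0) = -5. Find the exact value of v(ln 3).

A = [[3,1],[-2,0]]; eigenvalues λ = 1, 2.
Eigenvectors: (-1,2) for λ=1, (1,-1) for λ=2.
From the initial condition, c_1 = -10, c_2 = -15.
v(ln 3) = (-10)(3^1)(2) + (-15)(3^2)(-1) = 75.

75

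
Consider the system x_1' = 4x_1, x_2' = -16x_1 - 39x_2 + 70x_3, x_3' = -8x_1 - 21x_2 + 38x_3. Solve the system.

Coefficient matrix A = [[4, 0, 0], [-16, -39, 70], [-8, -21, 38]].
det(A - λI) = 0 gives eigenvalues λ = 4, -4, 3.
For λ=4: eigenvector (1,-2,-1).
For λ=-4: eigenvector (0,2,1).
For λ=3: eigenvector (0,5,3).
General solution: c_1e^(4t)(1,-2,-1) + c_2e^(-4t)(0,2,1) + c_3e^(3t)(0,5,3).

x_1(t) = c_1e^(4t), x_2(t) = -2c_1e^(4t) + 2c_2e^(-4t) + 5c_3e^(3t), x_3(t) = -c_1e^(4t) + c_2e^(-4t) + 3c_3e^(3t)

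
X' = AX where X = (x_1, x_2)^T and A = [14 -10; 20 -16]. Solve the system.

Coefficient matrix A = [[14, -10], [20, -16]].
Characteristic polynomial det(A - λI) = λ^2 + 2λ - 24 = 0.
Eigenvalues λ = 4, -6.
For λ=4: (A-λI) row 1 is [10, -10], so an eigenvector is (-1, -1).
For λ=-6: (A-λI) row 1 is [20, -10], so an eigenvector is (-1, -2).
General solution: C_1e^(4t)(-1,-1) + C_2e^(-6t)(-1,-2).

x_1(t) = -C_1e^(4t) - C_2e^(-6t), x_2(t) = -C_1e^(4t) - 2C_2e^(-6t)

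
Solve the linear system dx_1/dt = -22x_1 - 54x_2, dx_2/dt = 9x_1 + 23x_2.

Coefficient matrix A = [[-22, -54], [9, 23]].
Characteristic polynomial det(A - λI) = λ^2 - λ - 20 = 0.
Eigenvalues λ = -4, 5.
For λ=-4: (A-λI) row 1 is [-18, -54], so an eigenvector is (-3, 1).
For λ=5: (A-λI) row 1 is [-27, -54], so an eigenvector is (-2, 1).
General solution: c_1e^(-4t)(-3,1) + c_2e^(5t)(-2,1).

x_1(t) = -3c_1e^(-4t) - 2c_2e^(5t), x_2(t) = c_1e^(-4t) + c_2e^(5t)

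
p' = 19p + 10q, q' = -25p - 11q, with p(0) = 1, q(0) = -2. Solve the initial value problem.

p(t) = -e^(4t)sin(5t) + e^(4t)cos(5t), q(t) = e^(4t)sin(5t) - 2e^(4t)cos(5t)

Coefficient matrix A = [[19, 10], [-25, -11]].
Characteristic polynomial det(A - λI) = λ^2 - 8λ + 41 = 0.
Eigenvalues λ = 4 ± 5i (complex conjugate pair).
For λ=4+5i: an eigenvector is (-1,1) - i(-1,2) = (-1 + i, 1 - 2i).
A real fundamental pair from Re and Im of e^((4+5i)t)v: X_1 = e^(4t)(cos(5t)·(-1,1) + sin(5t)·(-1,2)), X_2 = e^(4t)(sin(5t)·(-1,1) - cos(5t)·(-1,2)).
General solution: C_1X_1 + C_2X_2.
Applying p(0)=1, q(0)=-2 gives C_1=0, C_2=1.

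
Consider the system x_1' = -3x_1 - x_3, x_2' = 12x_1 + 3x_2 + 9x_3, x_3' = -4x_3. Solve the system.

Coefficient matrix A = [[-3, 0, -1], [12, 3, 9], [0, 0, -4]].
det(A - λI) = 0 gives eigenvalues λ = -3, -4, 3.
For λ=-3: eigenvector (1,-2,0).
For λ=-4: eigenvector (1,-3,1).
For λ=3: eigenvector (0,1,0).
General solution: K_1e^(-3t)(1,-2,0) + K_2e^(-4t)(1,-3,1) + K_3e^(3t)(0,1,0).

x_1(t) = K_1e^(-3t) + K_2e^(-4t), x_2(t) = -2K_1e^(-3t) - 3K_2e^(-4t) + K_3e^(3t), x_3(t) = K_2e^(-4t)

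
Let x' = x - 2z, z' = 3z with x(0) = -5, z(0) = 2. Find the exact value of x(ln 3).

A = [[1,-2],[0,3]]; eigenvalues λ = 1, 3.
Eigenvectors: (-1,0) for λ=1, (1,-1) for λ=3.
From the initial condition, c_1 = 3, c_2 = -2.
x(ln 3) = (3)(3^1)(-1) + (-2)(3^3)(1) = -63.

-63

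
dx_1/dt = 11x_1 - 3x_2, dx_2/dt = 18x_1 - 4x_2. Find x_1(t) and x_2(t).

x_1(t) = -c_1e^(5t) - c_2e^(2t), x_2(t) = -2c_1e^(5t) - 3c_2e^(2t)

Coefficient matrix A = [[11, -3], [18, -4]].
Characteristic polynomial det(A - λI) = λ^2 - 7λ + 10 = 0.
Eigenvalues λ = 5, 2.
For λ=5: (A-λI) row 1 is [6, -3], so an eigenvector is (-1, -2).
For λ=2: (A-λI) row 1 is [9, -3], so an eigenvector is (-1, -3).
General solution: c_1e^(5t)(-1,-2) + c_2e^(2t)(-1,-3).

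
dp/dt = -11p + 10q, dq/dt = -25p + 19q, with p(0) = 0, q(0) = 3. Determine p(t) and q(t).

p(t) = 6e^(4t)sin(5t), q(t) = 9e^(4t)sin(5t) + 3e^(4t)cos(5t)

Coefficient matrix A = [[-11, 10], [-25, 19]].
Characteristic polynomial det(A - λI) = λ^2 - 8λ + 41 = 0.
Eigenvalues λ = 4 ± 5i (complex conjugate pair).
For λ=4+5i: an eigenvector is (-1,-2) - i(-1,-1) = (-1 + i, -2 + i).
A real fundamental pair from Re and Im of e^((4+5i)t)v: X_1 = e^(4t)(cos(5t)·(-1,-2) + sin(5t)·(-1,-1)), X_2 = e^(4t)(sin(5t)·(-1,-2) - cos(5t)·(-1,-1)).
General solution: K_1X_1 + K_2X_2.
Applying p(0)=0, q(0)=3 gives K_1=-3, K_2=-3.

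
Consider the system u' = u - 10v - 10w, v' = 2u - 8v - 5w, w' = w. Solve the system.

u(t) = 2K_1e^(-4t) + 5K_2e^(-3t) - 2K_3e^(t), v(t) = K_1e^(-4t) + 2K_2e^(-3t) - K_3e^(t), w(t) = K_3e^(t)

Coefficient matrix A = [[1, -10, -10], [2, -8, -5], [0, 0, 1]].
det(A - λI) = 0 gives eigenvalues λ = -4, -3, 1.
For λ=-4: eigenvector (2,1,0).
For λ=-3: eigenvector (5,2,0).
For λ=1: eigenvector (-2,-1,1).
General solution: K_1e^(-4t)(2,1,0) + K_2e^(-3t)(5,2,0) + K_3e^(t)(-2,-1,1).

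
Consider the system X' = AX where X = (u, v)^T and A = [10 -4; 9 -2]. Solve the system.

Coefficient matrix A = [[10, -4], [9, -2]].
Characteristic polynomial det(A - λI) = λ^2 - 8λ + 16 = 0.
Single eigenvalue λ = 4 with algebraic multiplicity 2.
Eigenvector v = (-2,-3); generalized eigenvector w with (A-λI)w=v is (1,2).
General solution: e^(4t)[K_1·v + K_2·(t·v + w)].

u(t) = -2K_1e^(4t) - 2K_2te^(4t) + K_2e^(4t), v(t) = -3K_1e^(4t) - 3K_2te^(4t) + 2K_2e^(4t)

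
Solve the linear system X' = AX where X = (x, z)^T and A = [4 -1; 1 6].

x(t) = C_1e^(5t) + C_2te^(5t) - 3C_2e^(5t), z(t) = -C_1e^(5t) - C_2te^(5t) + 2C_2e^(5t)

Coefficient matrix A = [[4, -1], [1, 6]].
Characteristic polynomial det(A - λI) = λ^2 - 10λ + 25 = 0.
Single eigenvalue λ = 5 with algebraic multiplicity 2.
Eigenvector v = (1,-1); generalized eigenvector w with (A-λI)w=v is (-3,2).
General solution: e^(5t)[C_1·v + C_2·(t·v + w)].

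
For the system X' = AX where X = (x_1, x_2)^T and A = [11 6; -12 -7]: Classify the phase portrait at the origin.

saddle

A = [[11,6],[-12,-7]]; det(A-λI) = λ^2 - 4λ - 5.
λ = -1, 5: opposite signs.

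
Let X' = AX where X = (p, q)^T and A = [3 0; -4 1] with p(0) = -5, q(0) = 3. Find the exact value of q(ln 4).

612

A = [[3,0],[-4,1]]; eigenvalues λ = 1, 3.
Eigenvectors: (0,-1) for λ=1, (1,-2) for λ=3.
From the initial condition, c_1 = 7, c_2 = -5.
q(ln 4) = (7)(4^1)(-1) + (-5)(4^3)(-2) = 612.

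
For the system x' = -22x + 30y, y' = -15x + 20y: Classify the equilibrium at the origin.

stable spiral

A = [[-22,30],[-15,20]]; det(A-λI) = λ^2 + 2λ + 10.
λ = -1 ± 3i: negative real part.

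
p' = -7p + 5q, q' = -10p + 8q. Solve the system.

p(t) = K_1e^(-2t) + K_2e^(3t), q(t) = K_1e^(-2t) + 2K_2e^(3t)

Coefficient matrix A = [[-7, 5], [-10, 8]].
Characteristic polynomial det(A - λI) = λ^2 - λ - 6 = 0.
Eigenvalues λ = -2, 3.
For λ=-2: (A-λI) row 1 is [-5, 5], so an eigenvector is (1, 1).
For λ=3: (A-λI) row 1 is [-10, 5], so an eigenvector is (1, 2).
General solution: K_1e^(-2t)(1,1) + K_2e^(3t)(1,2).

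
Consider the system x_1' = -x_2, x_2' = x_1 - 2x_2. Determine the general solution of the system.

x_1(t) = -c_1e^(-t) - c_2te^(-t) - 3c_2e^(-t), x_2(t) = -c_1e^(-t) - c_2te^(-t) - 2c_2e^(-t)

Coefficient matrix A = [[0, -1], [1, -2]].
Characteristic polynomial det(A - λI) = λ^2 + 2λ + 1 = 0.
Single eigenvalue λ = -1 with algebraic multiplicity 2.
Eigenvector v = (-1,-1); generalized eigenvector w with (A-λI)w=v is (-3,-2).
General solution: e^(-t)[c_1·v + c_2·(t·v + w)].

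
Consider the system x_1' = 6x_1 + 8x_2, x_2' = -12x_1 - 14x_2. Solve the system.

x_1(t) = -2c_1e^(-6t) - c_2e^(-2t), x_2(t) = 3c_1e^(-6t) + c_2e^(-2t)

Coefficient matrix A = [[6, 8], [-12, -14]].
Characteristic polynomial det(A - λI) = λ^2 + 8λ + 12 = 0.
Eigenvalues λ = -6, -2.
For λ=-6: (A-λI) row 1 is [12, 8], so an eigenvector is (-2, 3).
For λ=-2: (A-λI) row 1 is [8, 8], so an eigenvector is (-1, 1).
General solution: c_1e^(-6t)(-2,3) + c_2e^(-2t)(-1,1).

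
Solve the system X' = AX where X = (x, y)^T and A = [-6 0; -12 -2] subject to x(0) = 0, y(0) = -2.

Coefficient matrix A = [[-6, 0], [-12, -2]].
Characteristic polynomial det(A - λI) = λ^2 + 8λ + 12 = 0.
Eigenvalues λ = -2, -6.
For λ=-2: (A-λI) row 1 is [-4, 0], so an eigenvector is (0, -1).
For λ=-6: (A-λI) row 2 is [-12, 4], so an eigenvector is (1, 3).
General solution: c_1e^(-2t)(0,-1) + c_2e^(-6t)(1,3).
Applying x(0)=0, y(0)=-2 gives c_1=2, c_2=0.

x(t) = 0, y(t) = -2e^(-2t)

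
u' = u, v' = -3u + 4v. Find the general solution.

u(t) = K_1e^(t), v(t) = K_1e^(t) - K_2e^(4t)

Coefficient matrix A = [[1, 0], [-3, 4]].
Characteristic polynomial det(A - λI) = λ^2 - 5λ + 4 = 0.
Eigenvalues λ = 1, 4.
For λ=1: (A-λI) row 2 is [-3, 3], so an eigenvector is (1, 1).
For λ=4: (A-λI) row 1 is [-3, 0], so an eigenvector is (0, -1).
General solution: K_1e^(t)(1,1) + K_2e^(4t)(0,-1).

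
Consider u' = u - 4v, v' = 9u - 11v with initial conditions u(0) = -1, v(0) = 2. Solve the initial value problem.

u(t) = -14te^(-5t) - e^(-5t), v(t) = -21te^(-5t) + 2e^(-5t)

Coefficient matrix A = [[1, -4], [9, -11]].
Characteristic polynomial det(A - λI) = λ^2 + 10λ + 25 = 0.
Single eigenvalue λ = -5 with algebraic multiplicity 2.
Eigenvector v = (-2,-3); generalized eigenvector w with (A-λI)w=v is (-1,-1).
General solution: e^(-5t)[K_1·v + K_2·(t·v + w)].
Applying u(0)=-1, v(0)=2 gives K_1=-3, K_2=7.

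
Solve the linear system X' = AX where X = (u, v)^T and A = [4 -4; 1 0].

Coefficient matrix A = [[4, -4], [1, 0]].
Characteristic polynomial det(A - λI) = λ^2 - 4λ + 4 = 0.
Single eigenvalue λ = 2 with algebraic multiplicity 2.
Eigenvector v = (2,1); generalized eigenvector w with (A-λI)w=v is (-3,-2).
General solution: e^(2t)[C_1·v + C_2·(t·v + w)].

u(t) = 2C_1e^(2t) + 2C_2te^(2t) - 3C_2e^(2t), v(t) = C_1e^(2t) + C_2te^(2t) - 2C_2e^(2t)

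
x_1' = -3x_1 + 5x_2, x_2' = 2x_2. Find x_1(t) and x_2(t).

x_1(t) = C_1e^(-3t) - C_2e^(2t), x_2(t) = -C_2e^(2t)

Coefficient matrix A = [[-3, 5], [0, 2]].
Characteristic polynomial det(A - λI) = λ^2 + λ - 6 = 0.
Eigenvalues λ = -3, 2.
For λ=-3: (A-λI) row 1 is [0, 5], so an eigenvector is (1, 0).
For λ=2: (A-λI) row 1 is [-5, 5], so an eigenvector is (-1, -1).
General solution: C_1e^(-3t)(1,0) + C_2e^(2t)(-1,-1).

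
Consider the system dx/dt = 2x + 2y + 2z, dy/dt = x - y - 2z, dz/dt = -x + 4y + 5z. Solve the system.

Coefficient matrix A = [[2, 2, 2], [1, -1, -2], [-1, 4, 5]].
det(A - λI) = 0 gives eigenvalues λ = 2, 1, 3.
For λ=2: eigenvector (1,1,-1).
For λ=1: eigenvector (0,1,-1).
For λ=3: eigenvector (2,0,1).
General solution: c_1e^(2t)(1,1,-1) + c_2e^(t)(0,1,-1) + c_3e^(3t)(2,0,1).

x(t) = c_1e^(2t) + 2c_3e^(3t), y(t) = c_1e^(2t) + c_2e^(t), z(t) = -c_1e^(2t) - c_2e^(t) + c_3e^(3t)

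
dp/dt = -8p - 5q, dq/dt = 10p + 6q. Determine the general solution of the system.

p(t) = -2C_1e^(-t)sin(t) + C_1e^(-t)cos(t) + C_2e^(-t)sin(t) + 2C_2e^(-t)cos(t), q(t) = 3C_1e^(-t)sin(t) - C_1e^(-t)cos(t) - C_2e^(-t)sin(t) - 3C_2e^(-t)cos(t)

Coefficient matrix A = [[-8, -5], [10, 6]].
Characteristic polynomial det(A - λI) = λ^2 + 2λ + 2 = 0.
Eigenvalues λ = -1 ± i (complex conjugate pair).
For λ=-1+i: an eigenvector is (1,-1) - i(-2,3) = (1 + 2i, -1 - 3i).
A real fundamental pair from Re and Im of e^((-1+i)t)v: X_1 = e^(-t)(cos(t)·(1,-1) + sin(t)·(-2,3)), X_2 = e^(-t)(sin(t)·(1,-1) - cos(t)·(-2,3)).
General solution: C_1X_1 + C_2X_2.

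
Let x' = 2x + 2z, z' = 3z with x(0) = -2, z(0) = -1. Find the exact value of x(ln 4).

-128

A = [[2,2],[0,3]]; eigenvalues λ = 2, 3.
Eigenvectors: (1,0) for λ=2, (2,1) for λ=3.
From the initial condition, c_1 = 0, c_2 = -1.
x(ln 4) = (0)(4^2)(1) + (-1)(4^3)(2) = -128.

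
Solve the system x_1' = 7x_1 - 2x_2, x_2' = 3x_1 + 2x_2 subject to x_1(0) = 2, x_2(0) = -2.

x_1(t) = 10e^(5t) - 8e^(4t), x_2(t) = 10e^(5t) - 12e^(4t)

Coefficient matrix A = [[7, -2], [3, 2]].
Characteristic polynomial det(A - λI) = λ^2 - 9λ + 20 = 0.
Eigenvalues λ = 5, 4.
For λ=5: (A-λI) row 1 is [2, -2], so an eigenvector is (-1, -1).
For λ=4: (A-λI) row 1 is [3, -2], so an eigenvector is (2, 3).
General solution: c_1e^(5t)(-1,-1) + c_2e^(4t)(2,3).
Applying x_1(0)=2, x_2(0)=-2 gives c_1=-10, c_2=-4.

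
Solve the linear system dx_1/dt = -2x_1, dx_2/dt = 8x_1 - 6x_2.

x_1(t) = K_2e^(-2t), x_2(t) = -K_1e^(-6t) + 2K_2e^(-2t)

Coefficient matrix A = [[-2, 0], [8, -6]].
Characteristic polynomial det(A - λI) = λ^2 + 8λ + 12 = 0.
Eigenvalues λ = -6, -2.
For λ=-6: (A-λI) row 1 is [4, 0], so an eigenvector is (0, -1).
For λ=-2: (A-λI) row 2 is [8, -4], so an eigenvector is (1, 2).
General solution: K_1e^(-6t)(0,-1) + K_2e^(-2t)(1,2).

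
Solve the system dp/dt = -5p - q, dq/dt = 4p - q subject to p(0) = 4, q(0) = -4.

Coefficient matrix A = [[-5, -1], [4, -1]].
Characteristic polynomial det(A - λI) = λ^2 + 6λ + 9 = 0.
Single eigenvalue λ = -3 with algebraic multiplicity 2.
Eigenvector v = (-1,2); generalized eigenvector w with (A-λI)w=v is (1,-1).
General solution: e^(-3t)[c_1·v + c_2·(t·v + w)].
Applying p(0)=4, q(0)=-4 gives c_1=0, c_2=4.

p(t) = -4te^(-3t) + 4e^(-3t), q(t) = 8te^(-3t) - 4e^(-3t)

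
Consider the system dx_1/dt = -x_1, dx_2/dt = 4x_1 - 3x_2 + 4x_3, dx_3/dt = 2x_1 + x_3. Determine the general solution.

x_1(t) = c_1e^(-t), x_2(t) = c_2e^(t) + c_3e^(-3t), x_3(t) = -c_1e^(-t) + c_2e^(t)

Coefficient matrix A = [[-1, 0, 0], [4, -3, 4], [2, 0, 1]].
det(A - λI) = 0 gives eigenvalues λ = -1, 1, -3.
For λ=-1: eigenvector (1,0,-1).
For λ=1: eigenvector (0,1,1).
For λ=-3: eigenvector (0,1,0).
General solution: c_1e^(-t)(1,0,-1) + c_2e^(t)(0,1,1) + c_3e^(-3t)(0,1,0).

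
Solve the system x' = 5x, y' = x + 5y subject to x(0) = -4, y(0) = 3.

Coefficient matrix A = [[5, 0], [1, 5]].
Characteristic polynomial det(A - λI) = λ^2 - 10λ + 25 = 0.
Single eigenvalue λ = 5 with algebraic multiplicity 2.
Eigenvector v = (0,1); generalized eigenvector w with (A-λI)w=v is (1,-2).
General solution: e^(5t)[c_1·v + c_2·(t·v + w)].
Applying x(0)=-4, y(0)=3 gives c_1=-5, c_2=-4.

x(t) = -4e^(5t), y(t) = -4te^(5t) + 3e^(5t)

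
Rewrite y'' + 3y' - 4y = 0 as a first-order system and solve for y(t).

y(t) = K_1e^(t) + K_2e^(-4t)

Let x_1 = y, x_2 = y'. Then x_1' = x_2 and x_2' = 4x_1 - 3x_2.
A = [[0,1],[4,-3]]; det(A-λI) = λ^2 + 3λ - 4.
Eigenvalues λ = 1, -4 with eigenvectors (1,1), (1,-4).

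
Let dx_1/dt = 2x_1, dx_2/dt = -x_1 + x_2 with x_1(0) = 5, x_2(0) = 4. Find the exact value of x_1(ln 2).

A = [[2,0],[-1,1]]; eigenvalues λ = 2, 1.
Eigenvectors: (1,-1) for λ=2, (0,-1) for λ=1.
From the initial condition, c_1 = 5, c_2 = -9.
x_1(ln 2) = (5)(2^2)(1) + (-9)(2^1)(0) = 20.

20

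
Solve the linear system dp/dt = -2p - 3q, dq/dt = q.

p(t) = c_1e^(t) - c_2e^(-2t), q(t) = -c_1e^(t)

Coefficient matrix A = [[-2, -3], [0, 1]].
Characteristic polynomial det(A - λI) = λ^2 + λ - 2 = 0.
Eigenvalues λ = 1, -2.
For λ=1: (A-λI) row 1 is [-3, -3], so an eigenvector is (1, -1).
For λ=-2: (A-λI) row 1 is [0, -3], so an eigenvector is (-1, 0).
General solution: c_1e^(t)(1,-1) + c_2e^(-2t)(-1,0).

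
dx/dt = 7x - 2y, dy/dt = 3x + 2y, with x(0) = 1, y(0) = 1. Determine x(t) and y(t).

Coefficient matrix A = [[7, -2], [3, 2]].
Characteristic polynomial det(A - λI) = λ^2 - 9λ + 20 = 0.
Eigenvalues λ = 4, 5.
For λ=4: (A-λI) row 1 is [3, -2], so an eigenvector is (2, 3).
For λ=5: (A-λI) row 1 is [2, -2], so an eigenvector is (1, 1).
General solution: K_1e^(4t)(2,3) + K_2e^(5t)(1,1).
Applying x(0)=1, y(0)=1 gives K_1=0, K_2=1.

x(t) = e^(5t), y(t) = e^(5t)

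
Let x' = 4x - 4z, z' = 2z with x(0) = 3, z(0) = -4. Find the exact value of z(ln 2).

A = [[4,-4],[0,2]]; eigenvalues λ = 2, 4.
Eigenvectors: (2,1) for λ=2, (1,0) for λ=4.
From the initial condition, c_1 = -4, c_2 = 11.
z(ln 2) = (-4)(2^2)(1) + (11)(2^4)(0) = -16.

-16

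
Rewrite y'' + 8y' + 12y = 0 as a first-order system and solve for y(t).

y(t) = C_1e^(-2t) + C_2e^(-6t)

Let x_1 = y, x_2 = y'. Then x_1' = x_2 and x_2' = -12x_1 - 8x_2.
A = [[0,1],[-12,-8]]; det(A-λI) = λ^2 + 8λ + 12.
Eigenvalues λ = -2, -6 with eigenvectors (1,-2), (1,-6).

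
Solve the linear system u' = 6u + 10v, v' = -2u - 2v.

Coefficient matrix A = [[6, 10], [-2, -2]].
Characteristic polynomial det(A - λI) = λ^2 - 4λ + 8 = 0.
Eigenvalues λ = 2 ± 2i (complex conjugate pair).
For λ=2+2i: an eigenvector is (1,0) - i(2,-1) = (1 - 2i, 0 + i).
A real fundamental pair from Re and Im of e^((2+2i)t)v: X_1 = e^(2t)(cos(2t)·(1,0) + sin(2t)·(2,-1)), X_2 = e^(2t)(sin(2t)·(1,0) - cos(2t)·(2,-1)).
General solution: c_1X_1 + c_2X_2.

u(t) = 2c_1e^(2t)sin(2t) + c_1e^(2t)cos(2t) + c_2e^(2t)sin(2t) - 2c_2e^(2t)cos(2t), v(t) = -c_1e^(2t)sin(2t) + c_2e^(2t)cos(2t)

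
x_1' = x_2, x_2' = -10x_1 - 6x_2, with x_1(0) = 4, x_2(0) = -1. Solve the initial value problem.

x_1(t) = 11e^(-3t)sin(t) + 4e^(-3t)cos(t), x_2(t) = -37e^(-3t)sin(t) - e^(-3t)cos(t)

Coefficient matrix A = [[0, 1], [-10, -6]].
Characteristic polynomial det(A - λI) = λ^2 + 6λ + 10 = 0.
Eigenvalues λ = -3 ± i (complex conjugate pair).
For λ=-3+i: an eigenvector is (0,-1) - i(-1,3) = (0 + i, -1 - 3i).
A real fundamental pair from Re and Im of e^((-3+i)t)v: X_1 = e^(-3t)(cos(t)·(0,-1) + sin(t)·(-1,3)), X_2 = e^(-3t)(sin(t)·(0,-1) - cos(t)·(-1,3)).
General solution: K_1X_1 + K_2X_2.
Applying x_1(0)=4, x_2(0)=-1 gives K_1=-11, K_2=4.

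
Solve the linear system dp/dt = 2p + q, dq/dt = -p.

Coefficient matrix A = [[2, 1], [-1, 0]].
Characteristic polynomial det(A - λI) = λ^2 - 2λ + 1 = 0.
Single eigenvalue λ = 1 with algebraic multiplicity 2.
Eigenvector v = (1,-1); generalized eigenvector w with (A-λI)w=v is (3,-2).
General solution: e^(t)[C_1·v + C_2·(t·v + w)].

p(t) = C_1e^(t) + C_2te^(t) + 3C_2e^(t), q(t) = -C_1e^(t) - C_2te^(t) - 2C_2e^(t)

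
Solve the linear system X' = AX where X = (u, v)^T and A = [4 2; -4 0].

Coefficient matrix A = [[4, 2], [-4, 0]].
Characteristic polynomial det(A - λI) = λ^2 - 4λ + 8 = 0.
Eigenvalues λ = 2 ± 2i (complex conjugate pair).
For λ=2+2i: an eigenvector is (1,-1) - i(0,-1) = (1, -1 + i).
A real fundamental pair from Re and Im of e^((2+2i)t)v: X_1 = e^(2t)(cos(2t)·(1,-1) + sin(2t)·(0,-1)), X_2 = e^(2t)(sin(2t)·(1,-1) - cos(2t)·(0,-1)).
General solution: c_1X_1 + c_2X_2.

u(t) = c_1e^(2t)cos(2t) + c_2e^(2t)sin(2t), v(t) = -c_1e^(2t)sin(2t) - c_1e^(2t)cos(2t) - c_2e^(2t)sin(2t) + c_2e^(2t)cos(2t)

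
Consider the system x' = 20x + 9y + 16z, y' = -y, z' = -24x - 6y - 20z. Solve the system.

Coefficient matrix A = [[20, 9, 16], [0, -1, 0], [-24, -6, -20]].
det(A - λI) = 0 gives eigenvalues λ = 4, -1, -4.
For λ=4: eigenvector (1,0,-1).
For λ=-1: eigenvector (-5,1,6).
For λ=-4: eigenvector (-2,0,3).
General solution: K_1e^(4t)(1,0,-1) + K_2e^(-t)(-5,1,6) + K_3e^(-4t)(-2,0,3).

x(t) = K_1e^(4t) - 5K_2e^(-t) - 2K_3e^(-4t), y(t) = K_2e^(-t), z(t) = -K_1e^(4t) + 6K_2e^(-t) + 3K_3e^(-4t)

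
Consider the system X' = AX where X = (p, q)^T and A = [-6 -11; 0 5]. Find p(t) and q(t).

Coefficient matrix A = [[-6, -11], [0, 5]].
Characteristic polynomial det(A - λI) = λ^2 + λ - 30 = 0.
Eigenvalues λ = -6, 5.
For λ=-6: (A-λI) row 1 is [0, -11], so an eigenvector is (-1, 0).
For λ=5: (A-λI) row 1 is [-11, -11], so an eigenvector is (-1, 1).
General solution: K_1e^(-6t)(-1,0) + K_2e^(5t)(-1,1).

p(t) = -K_1e^(-6t) - K_2e^(5t), q(t) = K_2e^(5t)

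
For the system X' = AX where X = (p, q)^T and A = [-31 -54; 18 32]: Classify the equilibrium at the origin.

A = [[-31,-54],[18,32]]; det(A-λI) = λ^2 - λ - 20.
λ = 5, -4: opposite signs.

saddle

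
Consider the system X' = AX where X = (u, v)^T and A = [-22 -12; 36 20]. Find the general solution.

Coefficient matrix A = [[-22, -12], [36, 20]].
Characteristic polynomial det(A - λI) = λ^2 + 2λ - 8 = 0.
Eigenvalues λ = -4, 2.
For λ=-4: (A-λI) row 1 is [-18, -12], so an eigenvector is (2, -3).
For λ=2: (A-λI) row 1 is [-24, -12], so an eigenvector is (1, -2).
General solution: K_1e^(-4t)(2,-3) + K_2e^(2t)(1,-2).

u(t) = 2K_1e^(-4t) + K_2e^(2t), v(t) = -3K_1e^(-4t) - 2K_2e^(2t)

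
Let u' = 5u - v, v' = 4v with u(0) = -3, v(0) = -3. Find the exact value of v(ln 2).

A = [[5,-1],[0,4]]; eigenvalues λ = 5, 4.
Eigenvectors: (-1,0) for λ=5, (1,1) for λ=4.
From the initial condition, c_1 = 0, c_2 = -3.
v(ln 2) = (0)(2^5)(0) + (-3)(2^4)(1) = -48.

-48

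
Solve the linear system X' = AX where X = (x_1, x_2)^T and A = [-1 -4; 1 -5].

Coefficient matrix A = [[-1, -4], [1, -5]].
Characteristic polynomial det(A - λI) = λ^2 + 6λ + 9 = 0.
Single eigenvalue λ = -3 with algebraic multiplicity 2.
Eigenvector v = (2,1); generalized eigenvector w with (A-λI)w=v is (-1,-1).
General solution: e^(-3t)[c_1·v + c_2·(t·v + w)].

x_1(t) = 2c_1e^(-3t) + 2c_2te^(-3t) - c_2e^(-3t), x_2(t) = c_1e^(-3t) + c_2te^(-3t) - c_2e^(-3t)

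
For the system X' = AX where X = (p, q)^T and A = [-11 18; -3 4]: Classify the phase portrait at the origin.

A = [[-11,18],[-3,4]]; det(A-λI) = λ^2 + 7λ + 10.
λ = -2, -5: both negative.

stable node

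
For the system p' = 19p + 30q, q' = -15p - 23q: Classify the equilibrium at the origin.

A = [[19,30],[-15,-23]]; det(A-λI) = λ^2 + 4λ + 13.
λ = -2 ± 3i: negative real part.

stable spiral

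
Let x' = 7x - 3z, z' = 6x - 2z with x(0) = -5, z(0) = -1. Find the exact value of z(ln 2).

A = [[7,-3],[6,-2]]; eigenvalues λ = 1, 4.
Eigenvectors: (-1,-2) for λ=1, (-1,-1) for λ=4.
From the initial condition, c_1 = -4, c_2 = 9.
z(ln 2) = (-4)(2^1)(-2) + (9)(2^4)(-1) = -128.

-128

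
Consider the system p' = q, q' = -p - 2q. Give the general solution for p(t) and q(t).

p(t) = -c_1e^(-t) - c_2te^(-t) - 3c_2e^(-t), q(t) = c_1e^(-t) + c_2te^(-t) + 2c_2e^(-t)

Coefficient matrix A = [[0, 1], [-1, -2]].
Characteristic polynomial det(A - λI) = λ^2 + 2λ + 1 = 0.
Single eigenvalue λ = -1 with algebraic multiplicity 2.
Eigenvector v = (-1,1); generalized eigenvector w with (A-λI)w=v is (-3,2).
General solution: e^(-t)[c_1·v + c_2·(t·v + w)].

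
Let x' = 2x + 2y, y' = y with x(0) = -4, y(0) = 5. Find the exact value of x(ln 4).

56

A = [[2,2],[0,1]]; eigenvalues λ = 2, 1.
Eigenvectors: (1,0) for λ=2, (-2,1) for λ=1.
From the initial condition, c_1 = 6, c_2 = 5.
x(ln 4) = (6)(4^2)(1) + (5)(4^1)(-2) = 56.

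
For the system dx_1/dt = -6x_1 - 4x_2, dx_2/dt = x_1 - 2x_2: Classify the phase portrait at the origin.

stable improper node

A = [[-6,-4],[1,-2]]; det(A-λI) = λ^2 + 8λ + 16.
repeated λ = -4 with a single eigenvector.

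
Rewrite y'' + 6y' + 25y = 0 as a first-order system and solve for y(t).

y(t) = K_1e^(-3t)cos(4t) + K_2e^(-3t)sin(4t)

Let x_1 = y, x_2 = y'. Then x_1' = x_2 and x_2' = -25x_1 - 6x_2.
A = [[0,1],[-25,-6]]; det(A-λI) = λ^2 + 6λ + 25.
Eigenvalues λ = -3 ± 4i.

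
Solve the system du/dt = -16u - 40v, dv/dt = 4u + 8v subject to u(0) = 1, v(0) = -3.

u(t) = 27e^(-4t)sin(4t) + e^(-4t)cos(4t), v(t) = -8e^(-4t)sin(4t) - 3e^(-4t)cos(4t)

Coefficient matrix A = [[-16, -40], [4, 8]].
Characteristic polynomial det(A - λI) = λ^2 + 8λ + 32 = 0.
Eigenvalues λ = -4 ± 4i (complex conjugate pair).
For λ=-4+4i: an eigenvector is (-3,1) - i(-1,0) = (-3 + i, 1).
A real fundamental pair from Re and Im of e^((-4+4i)t)v: X_1 = e^(-4t)(cos(4t)·(-3,1) + sin(4t)·(-1,0)), X_2 = e^(-4t)(sin(4t)·(-3,1) - cos(4t)·(-1,0)).
General solution: C_1X_1 + C_2X_2.
Applying u(0)=1, v(0)=-3 gives C_1=-3, C_2=-8.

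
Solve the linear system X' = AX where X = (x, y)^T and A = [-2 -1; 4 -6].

x(t) = -c_1e^(-4t) - c_2te^(-4t) + c_2e^(-4t), y(t) = -2c_1e^(-4t) - 2c_2te^(-4t) + 3c_2e^(-4t)

Coefficient matrix A = [[-2, -1], [4, -6]].
Characteristic polynomial det(A - λI) = λ^2 + 8λ + 16 = 0.
Single eigenvalue λ = -4 with algebraic multiplicity 2.
Eigenvector v = (-1,-2); generalized eigenvector w with (A-λI)w=v is (1,3).
General solution: e^(-4t)[c_1·v + c_2·(t·v + w)].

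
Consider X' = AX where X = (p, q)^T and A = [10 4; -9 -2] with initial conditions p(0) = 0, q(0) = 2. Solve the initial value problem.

Coefficient matrix A = [[10, 4], [-9, -2]].
Characteristic polynomial det(A - λI) = λ^2 - 8λ + 16 = 0.
Single eigenvalue λ = 4 with algebraic multiplicity 2.
Eigenvector v = (-2,3); generalized eigenvector w with (A-λI)w=v is (1,-2).
General solution: e^(4t)[c_1·v + c_2·(t·v + w)].
Applying p(0)=0, q(0)=2 gives c_1=-2, c_2=-4.

p(t) = 8te^(4t), q(t) = -12te^(4t) + 2e^(4t)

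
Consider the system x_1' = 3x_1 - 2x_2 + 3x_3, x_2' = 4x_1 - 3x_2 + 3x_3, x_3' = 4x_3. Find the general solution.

Coefficient matrix A = [[3, -2, 3], [4, -3, 3], [0, 0, 4]].
det(A - λI) = 0 gives eigenvalues λ = 1, -1, 4.
For λ=1: eigenvector (1,1,0).
For λ=-1: eigenvector (1,2,0).
For λ=4: eigenvector (1,1,1).
General solution: C_1e^(t)(1,1,0) + C_2e^(-t)(1,2,0) + C_3e^(4t)(1,1,1).

x_1(t) = C_1e^(t) + C_2e^(-t) + C_3e^(4t), x_2(t) = C_1e^(t) + 2C_2e^(-t) + C_3e^(4t), x_3(t) = C_3e^(4t)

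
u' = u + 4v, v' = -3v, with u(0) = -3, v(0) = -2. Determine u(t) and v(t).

Coefficient matrix A = [[1, 4], [0, -3]].
Characteristic polynomial det(A - λI) = λ^2 + 2λ - 3 = 0.
Eigenvalues λ = -3, 1.
For λ=-3: (A-λI) row 1 is [4, 4], so an eigenvector is (1, -1).
For λ=1: (A-λI) row 1 is [0, 4], so an eigenvector is (1, 0).
General solution: c_1e^(-3t)(1,-1) + c_2e^(t)(1,0).
Applying u(0)=-3, v(0)=-2 gives c_1=2, c_2=-5.

u(t) = -5e^(t) + 2e^(-3t), v(t) = -2e^(-3t)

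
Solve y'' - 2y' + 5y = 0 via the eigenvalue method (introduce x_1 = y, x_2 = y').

y(t) = c_1e^(t)cos(2t) + c_2e^(t)sin(2t)

Let x_1 = y, x_2 = y'. Then x_1' = x_2 and x_2' = -5x_1 + 2x_2.
A = [[0,1],[-5,2]]; det(A-λI) = λ^2 - 2λ + 5.
Eigenvalues λ = 1 ± 2i.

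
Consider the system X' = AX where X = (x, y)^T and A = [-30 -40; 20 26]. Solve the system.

x(t) = -c_1e^(-2t)sin(4t) + 3c_1e^(-2t)cos(4t) + 3c_2e^(-2t)sin(4t) + c_2e^(-2t)cos(4t), y(t) = c_1e^(-2t)sin(4t) - 2c_1e^(-2t)cos(4t) - 2c_2e^(-2t)sin(4t) - c_2e^(-2t)cos(4t)

Coefficient matrix A = [[-30, -40], [20, 26]].
Characteristic polynomial det(A - λI) = λ^2 + 4λ + 20 = 0.
Eigenvalues λ = -2 ± 4i (complex conjugate pair).
For λ=-2+4i: an eigenvector is (3,-2) - i(-1,1) = (3 + i, -2 - i).
A real fundamental pair from Re and Im of e^((-2+4i)t)v: X_1 = e^(-2t)(cos(4t)·(3,-2) + sin(4t)·(-1,1)), X_2 = e^(-2t)(sin(4t)·(3,-2) - cos(4t)·(-1,1)).
General solution: c_1X_1 + c_2X_2.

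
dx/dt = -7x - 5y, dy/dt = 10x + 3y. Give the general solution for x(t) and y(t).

Coefficient matrix A = [[-7, -5], [10, 3]].
Characteristic polynomial det(A - λI) = λ^2 + 4λ + 29 = 0.
Eigenvalues λ = -2 ± 5i (complex conjugate pair).
For λ=-2+5i: an eigenvector is (0,-1) - i(1,-1) = (0 - i, -1 + i).
A real fundamental pair from Re and Im of e^((-2+5i)t)v: X_1 = e^(-2t)(cos(5t)·(0,-1) + sin(5t)·(1,-1)), X_2 = e^(-2t)(sin(5t)·(0,-1) - cos(5t)·(1,-1)).
General solution: K_1X_1 + K_2X_2.

x(t) = K_1e^(-2t)sin(5t) - K_2e^(-2t)cos(5t), y(t) = -K_1e^(-2t)sin(5t) - K_1e^(-2t)cos(5t) - K_2e^(-2t)sin(5t) + K_2e^(-2t)cos(5t)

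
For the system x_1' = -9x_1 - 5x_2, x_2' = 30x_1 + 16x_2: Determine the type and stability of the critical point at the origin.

A = [[-9,-5],[30,16]]; det(A-λI) = λ^2 - 7λ + 6.
λ = 6, 1: both positive.

unstable node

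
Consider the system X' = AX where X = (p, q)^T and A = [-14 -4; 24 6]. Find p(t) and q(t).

Coefficient matrix A = [[-14, -4], [24, 6]].
Characteristic polynomial det(A - λI) = λ^2 + 8λ + 12 = 0.
Eigenvalues λ = -6, -2.
For λ=-6: (A-λI) row 1 is [-8, -4], so an eigenvector is (1, -2).
For λ=-2: (A-λI) row 1 is [-12, -4], so an eigenvector is (1, -3).
General solution: c_1e^(-6t)(1,-2) + c_2e^(-2t)(1,-3).

p(t) = c_1e^(-6t) + c_2e^(-2t), q(t) = -2c_1e^(-6t) - 3c_2e^(-2t)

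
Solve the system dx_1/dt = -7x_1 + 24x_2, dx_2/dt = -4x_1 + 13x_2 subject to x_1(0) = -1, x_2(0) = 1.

Coefficient matrix A = [[-7, 24], [-4, 13]].
Characteristic polynomial det(A - λI) = λ^2 - 6λ + 5 = 0.
Eigenvalues λ = 1, 5.
For λ=1: (A-λI) row 1 is [-8, 24], so an eigenvector is (-3, -1).
For λ=5: (A-λI) row 1 is [-12, 24], so an eigenvector is (2, 1).
General solution: K_1e^(t)(-3,-1) + K_2e^(5t)(2,1).
Applying x_1(0)=-1, x_2(0)=1 gives K_1=3, K_2=4.

x_1(t) = 8e^(5t) - 9e^(t), x_2(t) = 4e^(5t) - 3e^(t)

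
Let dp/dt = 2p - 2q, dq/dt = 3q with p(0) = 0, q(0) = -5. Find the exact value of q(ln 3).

-135

A = [[2,-2],[0,3]]; eigenvalues λ = 2, 3.
Eigenvectors: (-1,0) for λ=2, (2,-1) for λ=3.
From the initial condition, c_1 = 10, c_2 = 5.
q(ln 3) = (10)(3^2)(0) + (5)(3^3)(-1) = -135.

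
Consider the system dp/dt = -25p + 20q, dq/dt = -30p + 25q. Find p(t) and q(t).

p(t) = 2c_1e^(5t) - c_2e^(-5t), q(t) = 3c_1e^(5t) - c_2e^(-5t)

Coefficient matrix A = [[-25, 20], [-30, 25]].
Characteristic polynomial det(A - λI) = λ^2 - 25 = 0.
Eigenvalues λ = 5, -5.
For λ=5: (A-λI) row 1 is [-30, 20], so an eigenvector is (2, 3).
For λ=-5: (A-λI) row 1 is [-20, 20], so an eigenvector is (-1, -1).
General solution: c_1e^(5t)(2,3) + c_2e^(-5t)(-1,-1).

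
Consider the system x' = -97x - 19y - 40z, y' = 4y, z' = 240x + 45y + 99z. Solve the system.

x(t) = C_1e^(4t) + 5C_2e^(-t) - 2C_3e^(3t), y(t) = C_1e^(4t), z(t) = -3C_1e^(4t) - 12C_2e^(-t) + 5C_3e^(3t)

Coefficient matrix A = [[-97, -19, -40], [0, 4, 0], [240, 45, 99]].
det(A - λI) = 0 gives eigenvalues λ = 4, -1, 3.
For λ=4: eigenvector (1,1,-3).
For λ=-1: eigenvector (5,0,-12).
For λ=3: eigenvector (-2,0,5).
General solution: C_1e^(4t)(1,1,-3) + C_2e^(-t)(5,0,-12) + C_3e^(3t)(-2,0,5).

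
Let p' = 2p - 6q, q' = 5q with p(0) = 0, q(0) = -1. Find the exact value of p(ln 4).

2016

A = [[2,-6],[0,5]]; eigenvalues λ = 2, 5.
Eigenvectors: (1,0) for λ=2, (2,-1) for λ=5.
From the initial condition, c_1 = -2, c_2 = 1.
p(ln 4) = (-2)(4^2)(1) + (1)(4^5)(2) = 2016.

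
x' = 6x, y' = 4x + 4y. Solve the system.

x(t) = -c_1e^(6t), y(t) = -2c_1e^(6t) - c_2e^(4t)

Coefficient matrix A = [[6, 0], [4, 4]].
Characteristic polynomial det(A - λI) = λ^2 - 10λ + 24 = 0.
Eigenvalues λ = 6, 4.
For λ=6: (A-λI) row 2 is [4, -2], so an eigenvector is (-1, -2).
For λ=4: (A-λI) row 1 is [2, 0], so an eigenvector is (0, -1).
General solution: c_1e^(6t)(-1,-2) + c_2e^(4t)(0,-1).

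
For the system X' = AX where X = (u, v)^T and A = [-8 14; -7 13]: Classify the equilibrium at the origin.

A = [[-8,14],[-7,13]]; det(A-λI) = λ^2 - 5λ - 6.
λ = -1, 6: opposite signs.

saddle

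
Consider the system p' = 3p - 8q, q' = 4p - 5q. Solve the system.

Coefficient matrix A = [[3, -8], [4, -5]].
Characteristic polynomial det(A - λI) = λ^2 + 2λ + 17 = 0.
Eigenvalues λ = -1 ± 4i (complex conjugate pair).
For λ=-1+4i: an eigenvector is (1,1) - i(-1,0) = (1 + i, 1).
A real fundamental pair from Re and Im of e^((-1+4i)t)v: X_1 = e^(-t)(cos(4t)·(1,1) + sin(4t)·(-1,0)), X_2 = e^(-t)(sin(4t)·(1,1) - cos(4t)·(-1,0)).
General solution: c_1X_1 + c_2X_2.

p(t) = -c_1e^(-t)sin(4t) + c_1e^(-t)cos(4t) + c_2e^(-t)sin(4t) + c_2e^(-t)cos(4t), q(t) = c_1e^(-t)cos(4t) + c_2e^(-t)sin(4t)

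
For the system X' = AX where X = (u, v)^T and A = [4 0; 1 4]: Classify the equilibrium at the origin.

unstable improper node

A = [[4,0],[1,4]]; det(A-λI) = λ^2 - 8λ + 16.
repeated λ = 4 with a single eigenvector.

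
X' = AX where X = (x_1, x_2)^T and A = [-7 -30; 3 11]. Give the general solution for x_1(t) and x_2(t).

Coefficient matrix A = [[-7, -30], [3, 11]].
Characteristic polynomial det(A - λI) = λ^2 - 4λ + 13 = 0.
Eigenvalues λ = 2 ± 3i (complex conjugate pair).
For λ=2+3i: an eigenvector is (3,-1) - i(1,0) = (3 - i, -1).
A real fundamental pair from Re and Im of e^((2+3i)t)v: X_1 = e^(2t)(cos(3t)·(3,-1) + sin(3t)·(1,0)), X_2 = e^(2t)(sin(3t)·(3,-1) - cos(3t)·(1,0)).
General solution: c_1X_1 + c_2X_2.

x_1(t) = c_1e^(2t)sin(3t) + 3c_1e^(2t)cos(3t) + 3c_2e^(2t)sin(3t) - c_2e^(2t)cos(3t), x_2(t) = -c_1e^(2t)cos(3t) - c_2e^(2t)sin(3t)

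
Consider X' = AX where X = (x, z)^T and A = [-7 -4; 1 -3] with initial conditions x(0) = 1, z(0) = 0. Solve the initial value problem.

x(t) = -2te^(-5t) + e^(-5t), z(t) = te^(-5t)

Coefficient matrix A = [[-7, -4], [1, -3]].
Characteristic polynomial det(A - λI) = λ^2 + 10λ + 25 = 0.
Single eigenvalue λ = -5 with algebraic multiplicity 2.
Eigenvector v = (2,-1); generalized eigenvector w with (A-λI)w=v is (-1,0).
General solution: e^(-5t)[c_1·v + c_2·(t·v + w)].
Applying x(0)=1, z(0)=0 gives c_1=0, c_2=-1.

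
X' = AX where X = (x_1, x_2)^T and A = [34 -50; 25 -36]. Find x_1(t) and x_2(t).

x_1(t) = c_1e^(-t)sin(5t) + 3c_1e^(-t)cos(5t) + 3c_2e^(-t)sin(5t) - c_2e^(-t)cos(5t), x_2(t) = c_1e^(-t)sin(5t) + 2c_1e^(-t)cos(5t) + 2c_2e^(-t)sin(5t) - c_2e^(-t)cos(5t)

Coefficient matrix A = [[34, -50], [25, -36]].
Characteristic polynomial det(A - λI) = λ^2 + 2λ + 26 = 0.
Eigenvalues λ = -1 ± 5i (complex conjugate pair).
For λ=-1+5i: an eigenvector is (3,2) - i(1,1) = (3 - i, 2 - i).
A real fundamental pair from Re and Im of e^((-1+5i)t)v: X_1 = e^(-t)(cos(5t)·(3,2) + sin(5t)·(1,1)), X_2 = e^(-t)(sin(5t)·(3,2) - cos(5t)·(1,1)).
General solution: c_1X_1 + c_2X_2.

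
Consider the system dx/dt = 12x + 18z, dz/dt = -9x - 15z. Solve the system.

Coefficient matrix A = [[12, 18], [-9, -15]].
Characteristic polynomial det(A - λI) = λ^2 + 3λ - 18 = 0.
Eigenvalues λ = -6, 3.
For λ=-6: (A-λI) row 1 is [18, 18], so an eigenvector is (1, -1).
For λ=3: (A-λI) row 1 is [9, 18], so an eigenvector is (-2, 1).
General solution: K_1e^(-6t)(1,-1) + K_2e^(3t)(-2,1).

x(t) = K_1e^(-6t) - 2K_2e^(3t), z(t) = -K_1e^(-6t) + K_2e^(3t)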